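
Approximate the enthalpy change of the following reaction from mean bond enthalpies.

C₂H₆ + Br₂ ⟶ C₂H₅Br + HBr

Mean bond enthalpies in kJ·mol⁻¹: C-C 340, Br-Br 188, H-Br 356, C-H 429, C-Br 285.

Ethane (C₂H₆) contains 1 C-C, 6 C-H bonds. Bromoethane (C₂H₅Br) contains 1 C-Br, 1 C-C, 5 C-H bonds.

Bonds broken (reactants):
  Br-Br: 1 × 188 = 188
  C-C: 1 × 340 = 340
  C-H: 6 × 429 = 2574
  Σ(broken) = 3102 kJ
Bonds formed (products):
  C-Br: 1 × 285 = 285
  C-C: 1 × 340 = 340
  C-H: 5 × 429 = 2145
  H-Br: 1 × 356 = 356
  Σ(formed) = 3126 kJ
ΔH = Σ(broken) − Σ(formed) = 3102 − 3126 = −24 kJ

ΔH ≈ −24 kJ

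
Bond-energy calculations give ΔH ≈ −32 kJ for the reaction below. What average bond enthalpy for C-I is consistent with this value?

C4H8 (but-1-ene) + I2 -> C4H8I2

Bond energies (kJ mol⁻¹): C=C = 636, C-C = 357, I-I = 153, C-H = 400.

D(C-I) ≈ 232 kJ/mol

Let D be the C-I bond energy.
Σ(broken) = 2×357 + 8×400 + 1×636 + 1×153 = 4703
Σ(formed) = 3×357 + 8×400 + 2×D = 4271 + 2D
ΔH = Σ(broken) − Σ(formed) = (4703) − (4271 + 2D) = +432 − 2D
Setting this equal to −32 kJ gives 2D = 464, so D = 232 kJ/mol.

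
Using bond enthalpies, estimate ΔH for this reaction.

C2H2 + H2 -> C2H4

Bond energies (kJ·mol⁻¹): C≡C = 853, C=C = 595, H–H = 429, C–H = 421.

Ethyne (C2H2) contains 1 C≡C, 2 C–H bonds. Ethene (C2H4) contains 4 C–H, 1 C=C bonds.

Bonds broken (reactants):
  C≡C: 1 × 853 = 853
  C–H: 2 × 421 = 842
  H–H: 1 × 429 = 429
  Σ(broken) = 2124 kJ
Bonds formed (products):
  C–H: 4 × 421 = 1684
  C=C: 1 × 595 = 595
  Σ(formed) = 2279 kJ
ΔH = Σ(broken) − Σ(formed) = 2124 − 2279 = −155 kJ

ΔH ≈ −155 kJ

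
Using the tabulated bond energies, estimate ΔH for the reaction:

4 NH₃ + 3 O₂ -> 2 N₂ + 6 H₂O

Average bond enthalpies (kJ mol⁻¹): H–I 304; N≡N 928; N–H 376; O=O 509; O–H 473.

ΔH ≈ −1493 kJ

Bonds broken (reactants):
  N–H: 12 × 376 = 4512
  O=O: 3 × 509 = 1527
  Σ(broken) = 6039 kJ
Bonds formed (products):
  N≡N: 2 × 928 = 1856
  O–H: 12 × 473 = 5676
  Σ(formed) = 7532 kJ
ΔH = Σ(broken) − Σ(formed) = 6039 − 7532 = −1493 kJ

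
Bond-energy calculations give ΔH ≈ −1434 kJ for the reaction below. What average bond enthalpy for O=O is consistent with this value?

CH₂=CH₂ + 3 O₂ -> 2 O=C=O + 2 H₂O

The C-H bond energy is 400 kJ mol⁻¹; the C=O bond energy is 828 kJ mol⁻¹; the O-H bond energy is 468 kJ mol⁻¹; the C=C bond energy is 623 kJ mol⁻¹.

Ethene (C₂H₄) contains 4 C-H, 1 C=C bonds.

D(O=O) ≈ 509 kJ/mol

Let D be the O=O bond energy.
Σ(broken) = 4×400 + 1×623 + 3×D = 2223 + 3D
Σ(formed) = 4×828 + 4×468 = 5184
ΔH = Σ(broken) − Σ(formed) = (2223 + 3D) − (5184) = −2961 + 3D
Setting this equal to −1434 kJ gives 3D = 1527, so D = 509 kJ/mol.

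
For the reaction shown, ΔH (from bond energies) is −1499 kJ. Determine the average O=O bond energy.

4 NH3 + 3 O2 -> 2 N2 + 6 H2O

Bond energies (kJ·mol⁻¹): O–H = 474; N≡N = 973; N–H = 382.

D(O=O) ≈ 517 kJ/mol

Let D be the O=O bond energy.
Σ(broken) = 12×382 + 3×D = 4584 + 3D
Σ(formed) = 2×973 + 12×474 = 7634
ΔH = Σ(broken) − Σ(formed) = (4584 + 3D) − (7634) = −3050 + 3D
Setting this equal to −1499 kJ gives 3D = 1551, so D = 517 kJ/mol.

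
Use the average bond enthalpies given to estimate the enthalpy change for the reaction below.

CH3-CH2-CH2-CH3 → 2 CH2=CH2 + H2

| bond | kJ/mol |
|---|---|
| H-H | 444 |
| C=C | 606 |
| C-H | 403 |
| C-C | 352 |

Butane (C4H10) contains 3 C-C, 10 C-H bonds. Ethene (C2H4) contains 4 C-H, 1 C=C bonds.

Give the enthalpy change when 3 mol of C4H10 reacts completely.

ΔH = +618 kJ

Bonds broken (reactants):
  C-C: 3 × 352 = 1056
  C-H: 10 × 403 = 4030
  Σ(broken) = 5086 kJ
Bonds formed (products):
  C-H: 8 × 403 = 3224
  C=C: 2 × 606 = 1212
  H-H: 1 × 444 = 444
  Σ(formed) = 4880 kJ
ΔH = Σ(broken) − Σ(formed) = 5086 − 4880 = +206 kJ
For 3× the reaction as written: 3 × (+206) = +618 kJ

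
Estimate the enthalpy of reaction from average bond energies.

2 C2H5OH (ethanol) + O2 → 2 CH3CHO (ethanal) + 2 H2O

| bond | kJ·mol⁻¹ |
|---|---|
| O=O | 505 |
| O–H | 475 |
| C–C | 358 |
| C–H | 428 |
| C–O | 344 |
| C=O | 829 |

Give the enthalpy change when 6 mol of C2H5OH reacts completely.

ΔH = −1677 kJ

Bonds broken (reactants):
  C–C: 2 × 358 = 716
  C–H: 10 × 428 = 4280
  C–O: 2 × 344 = 688
  O–H: 2 × 475 = 950
  O=O: 1 × 505 = 505
  Σ(broken) = 7139 kJ
Bonds formed (products):
  C–C: 2 × 358 = 716
  C–H: 8 × 428 = 3424
  C=O: 2 × 829 = 1658
  O–H: 4 × 475 = 1900
  Σ(formed) = 7698 kJ
ΔH = Σ(broken) − Σ(formed) = 7139 − 7698 = −559 kJ
For 3× the reaction as written: 3 × (−559) = −1677 kJ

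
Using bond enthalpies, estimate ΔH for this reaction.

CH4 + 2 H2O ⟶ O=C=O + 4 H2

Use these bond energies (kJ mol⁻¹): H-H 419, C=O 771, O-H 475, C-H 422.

Bonds broken (reactants):
  C-H: 4 × 422 = 1688
  O-H: 4 × 475 = 1900
  Σ(broken) = 3588 kJ
Bonds formed (products):
  C=O: 2 × 771 = 1542
  H-H: 4 × 419 = 1676
  Σ(formed) = 3218 kJ
ΔH = Σ(broken) − Σ(formed) = 3588 − 3218 = +370 kJ

ΔH ≈ +370 kJ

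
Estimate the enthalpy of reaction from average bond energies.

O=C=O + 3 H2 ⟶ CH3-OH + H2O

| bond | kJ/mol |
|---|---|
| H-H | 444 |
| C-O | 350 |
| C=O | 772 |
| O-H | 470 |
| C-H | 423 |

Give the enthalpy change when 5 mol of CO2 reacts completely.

Bonds broken (reactants):
  C=O: 2 × 772 = 1544
  H-H: 3 × 444 = 1332
  Σ(broken) = 2876 kJ
Bonds formed (products):
  C-H: 3 × 423 = 1269
  C-O: 1 × 350 = 350
  O-H: 3 × 470 = 1410
  Σ(formed) = 3029 kJ
ΔH = Σ(broken) − Σ(formed) = 2876 − 3029 = −153 kJ
For 5× the reaction as written: 5 × (−153) = −765 kJ

ΔH = −765 kJ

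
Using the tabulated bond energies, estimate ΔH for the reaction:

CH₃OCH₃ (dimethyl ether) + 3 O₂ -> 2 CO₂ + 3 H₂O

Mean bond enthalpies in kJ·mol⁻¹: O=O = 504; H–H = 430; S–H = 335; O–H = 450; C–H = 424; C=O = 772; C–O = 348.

ΔH ≈ −1036 kJ

Bonds broken (reactants):
  C–H: 6 × 424 = 2544
  C–O: 2 × 348 = 696
  O=O: 3 × 504 = 1512
  Σ(broken) = 4752 kJ
Bonds formed (products):
  C=O: 4 × 772 = 3088
  O–H: 6 × 450 = 2700
  Σ(formed) = 5788 kJ
ΔH = Σ(broken) − Σ(formed) = 4752 − 5788 = −1036 kJ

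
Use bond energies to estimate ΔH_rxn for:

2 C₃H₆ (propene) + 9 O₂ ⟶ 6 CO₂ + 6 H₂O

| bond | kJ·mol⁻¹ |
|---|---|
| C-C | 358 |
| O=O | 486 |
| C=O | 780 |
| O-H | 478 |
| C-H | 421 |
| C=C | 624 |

ΔH ≈ −3706 kJ

Bonds broken (reactants):
  C-C: 2 × 358 = 716
  C-H: 12 × 421 = 5052
  C=C: 2 × 624 = 1248
  O=O: 9 × 486 = 4374
  Σ(broken) = 11390 kJ
Bonds formed (products):
  C=O: 12 × 780 = 9360
  O-H: 12 × 478 = 5736
  Σ(formed) = 15096 kJ
ΔH = Σ(broken) − Σ(formed) = 11390 − 15096 = −3706 kJ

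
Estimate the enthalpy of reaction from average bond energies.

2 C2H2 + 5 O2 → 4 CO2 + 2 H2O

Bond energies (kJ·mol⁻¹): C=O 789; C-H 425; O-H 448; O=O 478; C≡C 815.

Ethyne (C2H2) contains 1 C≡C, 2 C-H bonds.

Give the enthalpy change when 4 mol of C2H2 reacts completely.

Bonds broken (reactants):
  C≡C: 2 × 815 = 1630
  C-H: 4 × 425 = 1700
  O=O: 5 × 478 = 2390
  Σ(broken) = 5720 kJ
Bonds formed (products):
  C=O: 8 × 789 = 6312
  O-H: 4 × 448 = 1792
  Σ(formed) = 8104 kJ
ΔH = Σ(broken) − Σ(formed) = 5720 − 8104 = −2384 kJ
For 2× the reaction as written: 2 × (−2384) = −4768 kJ

ΔH = −4768 kJ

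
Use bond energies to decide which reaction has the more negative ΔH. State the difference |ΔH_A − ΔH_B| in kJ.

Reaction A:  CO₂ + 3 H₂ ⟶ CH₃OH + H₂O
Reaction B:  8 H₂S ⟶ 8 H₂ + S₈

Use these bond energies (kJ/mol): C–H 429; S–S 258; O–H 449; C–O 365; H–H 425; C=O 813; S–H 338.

Reaction A, by 42 kJ

Reaction A:
  Bonds broken (reactants):
    C=O: 2 × 813 = 1626
    H–H: 3 × 425 = 1275
    Σ(broken) = 2901 kJ
  Bonds formed (products):
    C–H: 3 × 429 = 1287
    C–O: 1 × 365 = 365
    O–H: 3 × 449 = 1347
    Σ(formed) = 2999 kJ
  ΔH_A = 2901 − 2999 = −98 kJ
Reaction B:
  Bonds broken (reactants):
    S–H: 16 × 338 = 5408
    Σ(broken) = 5408 kJ
  Bonds formed (products):
    H–H: 8 × 425 = 3400
    S–S: 8 × 258 = 2064
    Σ(formed) = 5464 kJ
  ΔH_B = 5408 − 5464 = −56 kJ
ΔH_A − ΔH_B = −42 kJ, so reaction A has the more negative ΔH; |ΔH_A − ΔH_B| = 42 kJ.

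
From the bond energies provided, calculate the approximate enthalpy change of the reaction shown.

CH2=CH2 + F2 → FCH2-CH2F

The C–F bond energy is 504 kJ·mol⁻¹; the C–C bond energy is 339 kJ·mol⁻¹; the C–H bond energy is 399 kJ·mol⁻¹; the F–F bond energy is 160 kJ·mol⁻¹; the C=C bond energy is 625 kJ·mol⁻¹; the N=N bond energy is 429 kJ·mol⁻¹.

Bonds broken (reactants):
  C–H: 4 × 399 = 1596
  C=C: 1 × 625 = 625
  F–F: 1 × 160 = 160
  Σ(broken) = 2381 kJ
Bonds formed (products):
  C–C: 1 × 339 = 339
  C–F: 2 × 504 = 1008
  C–H: 4 × 399 = 1596
  Σ(formed) = 2943 kJ
ΔH = Σ(broken) − Σ(formed) = 2381 − 2943 = −562 kJ

ΔH ≈ −562 kJ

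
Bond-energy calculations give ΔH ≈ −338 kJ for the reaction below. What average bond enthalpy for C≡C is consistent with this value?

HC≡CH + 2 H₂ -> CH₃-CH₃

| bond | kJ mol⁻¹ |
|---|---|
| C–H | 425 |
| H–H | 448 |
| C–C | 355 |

D(C≡C) ≈ 821 kJ/mol

Let D be the C≡C bond energy.
Σ(broken) = 1×D + 2×425 + 2×448 = 1746 + D
Σ(formed) = 1×355 + 6×425 = 2905
ΔH = Σ(broken) − Σ(formed) = (1746 + D) − (2905) = −1159 + D
Setting this equal to −338 kJ gives D = 821 kJ/mol.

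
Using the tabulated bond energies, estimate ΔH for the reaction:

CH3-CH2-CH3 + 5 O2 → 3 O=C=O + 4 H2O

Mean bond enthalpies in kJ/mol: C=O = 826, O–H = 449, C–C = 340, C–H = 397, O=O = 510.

ΔH ≈ −2142 kJ

Bonds broken (reactants):
  C–C: 2 × 340 = 680
  C–H: 8 × 397 = 3176
  O=O: 5 × 510 = 2550
  Σ(broken) = 6406 kJ
Bonds formed (products):
  C=O: 6 × 826 = 4956
  O–H: 8 × 449 = 3592
  Σ(formed) = 8548 kJ
ΔH = Σ(broken) − Σ(formed) = 6406 − 8548 = −2142 kJ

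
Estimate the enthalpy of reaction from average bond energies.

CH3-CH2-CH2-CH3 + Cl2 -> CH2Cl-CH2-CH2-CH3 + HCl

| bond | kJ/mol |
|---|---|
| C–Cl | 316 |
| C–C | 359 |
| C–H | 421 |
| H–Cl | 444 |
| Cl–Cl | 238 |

Bonds broken (reactants):
  C–C: 3 × 359 = 1077
  C–H: 10 × 421 = 4210
  Cl–Cl: 1 × 238 = 238
  Σ(broken) = 5525 kJ
Bonds formed (products):
  C–C: 3 × 359 = 1077
  C–Cl: 1 × 316 = 316
  C–H: 9 × 421 = 3789
  H–Cl: 1 × 444 = 444
  Σ(formed) = 5626 kJ
ΔH = Σ(broken) − Σ(formed) = 5525 − 5626 = −101 kJ

ΔH ≈ −101 kJ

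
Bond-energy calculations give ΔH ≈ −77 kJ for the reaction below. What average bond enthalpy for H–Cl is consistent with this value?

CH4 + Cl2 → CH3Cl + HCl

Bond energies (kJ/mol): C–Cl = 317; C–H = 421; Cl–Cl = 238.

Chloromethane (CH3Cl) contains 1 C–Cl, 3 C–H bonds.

D(H–Cl) ≈ 419 kJ/mol

Let D be the H–Cl bond energy.
Σ(broken) = 4×421 + 1×238 = 1922
Σ(formed) = 1×317 + 3×421 + 1×D = 1580 + D
ΔH = Σ(broken) − Σ(formed) = (1922) − (1580 + D) = +342 − D
Setting this equal to −77 kJ gives D = 419 kJ/mol.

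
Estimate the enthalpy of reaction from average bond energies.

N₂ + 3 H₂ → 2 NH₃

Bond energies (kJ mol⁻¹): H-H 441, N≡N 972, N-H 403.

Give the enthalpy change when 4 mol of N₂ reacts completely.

ΔH = −492 kJ

Bonds broken (reactants):
  H-H: 3 × 441 = 1323
  N≡N: 1 × 972 = 972
  Σ(broken) = 2295 kJ
Bonds formed (products):
  N-H: 6 × 403 = 2418
  Σ(formed) = 2418 kJ
ΔH = Σ(broken) − Σ(formed) = 2295 − 2418 = −123 kJ
For 4× the reaction as written: 4 × (−123) = −492 kJ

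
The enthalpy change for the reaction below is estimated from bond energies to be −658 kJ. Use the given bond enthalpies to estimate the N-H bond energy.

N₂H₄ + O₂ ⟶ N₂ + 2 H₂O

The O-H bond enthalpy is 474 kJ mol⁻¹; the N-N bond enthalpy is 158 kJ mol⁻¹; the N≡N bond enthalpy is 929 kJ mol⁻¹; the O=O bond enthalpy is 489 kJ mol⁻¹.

Let D be the N-H bond energy.
Σ(broken) = 4×D + 1×158 + 1×489 = 647 + 4D
Σ(formed) = 1×929 + 4×474 = 2825
ΔH = Σ(broken) − Σ(formed) = (647 + 4D) − (2825) = −2178 + 4D
Setting this equal to −658 kJ gives 4D = 1520, so D = 380 kJ/mol.

D(N-H) ≈ 380 kJ/mol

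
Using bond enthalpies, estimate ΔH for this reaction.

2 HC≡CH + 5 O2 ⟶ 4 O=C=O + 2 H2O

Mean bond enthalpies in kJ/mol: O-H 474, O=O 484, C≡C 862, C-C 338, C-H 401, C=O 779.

ΔH ≈ −2380 kJ

Bonds broken (reactants):
  C≡C: 2 × 862 = 1724
  C-H: 4 × 401 = 1604
  O=O: 5 × 484 = 2420
  Σ(broken) = 5748 kJ
Bonds formed (products):
  C=O: 8 × 779 = 6232
  O-H: 4 × 474 = 1896
  Σ(formed) = 8128 kJ
ΔH = Σ(broken) − Σ(formed) = 5748 − 8128 = −2380 kJ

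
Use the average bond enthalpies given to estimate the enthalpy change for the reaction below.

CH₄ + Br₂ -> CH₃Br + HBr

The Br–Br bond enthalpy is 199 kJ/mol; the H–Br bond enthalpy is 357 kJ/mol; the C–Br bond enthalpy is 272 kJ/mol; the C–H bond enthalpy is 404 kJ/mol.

Bonds broken (reactants):
  Br–Br: 1 × 199 = 199
  C–H: 4 × 404 = 1616
  Σ(broken) = 1815 kJ
Bonds formed (products):
  C–Br: 1 × 272 = 272
  C–H: 3 × 404 = 1212
  H–Br: 1 × 357 = 357
  Σ(formed) = 1841 kJ
ΔH = Σ(broken) − Σ(formed) = 1815 − 1841 = −26 kJ

ΔH ≈ −26 kJ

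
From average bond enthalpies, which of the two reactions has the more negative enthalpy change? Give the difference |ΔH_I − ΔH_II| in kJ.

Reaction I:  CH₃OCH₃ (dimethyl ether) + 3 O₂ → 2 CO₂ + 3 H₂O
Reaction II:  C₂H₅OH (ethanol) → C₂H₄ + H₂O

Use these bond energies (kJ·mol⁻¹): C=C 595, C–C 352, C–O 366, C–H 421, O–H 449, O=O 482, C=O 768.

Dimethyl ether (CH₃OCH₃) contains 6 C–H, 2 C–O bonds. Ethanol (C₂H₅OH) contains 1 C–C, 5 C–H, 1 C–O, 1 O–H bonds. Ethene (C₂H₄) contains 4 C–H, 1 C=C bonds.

Reaction I, by 1157 kJ

Reaction I:
  Bonds broken (reactants):
    C–H: 6 × 421 = 2526
    C–O: 2 × 366 = 732
    O=O: 3 × 482 = 1446
    Σ(broken) = 4704 kJ
  Bonds formed (products):
    C=O: 4 × 768 = 3072
    O–H: 6 × 449 = 2694
    Σ(formed) = 5766 kJ
  ΔH_I = 4704 − 5766 = −1062 kJ
Reaction II:
  Bonds broken (reactants):
    C–C: 1 × 352 = 352
    C–H: 5 × 421 = 2105
    C–O: 1 × 366 = 366
    O–H: 1 × 449 = 449
    Σ(broken) = 3272 kJ
  Bonds formed (products):
    C–H: 4 × 421 = 1684
    C=C: 1 × 595 = 595
    O–H: 2 × 449 = 898
    Σ(formed) = 3177 kJ
  ΔH_II = 3272 − 3177 = +95 kJ
ΔH_I − ΔH_II = −1157 kJ, so reaction I has the more negative ΔH; |ΔH_I − ΔH_II| = 1157 kJ.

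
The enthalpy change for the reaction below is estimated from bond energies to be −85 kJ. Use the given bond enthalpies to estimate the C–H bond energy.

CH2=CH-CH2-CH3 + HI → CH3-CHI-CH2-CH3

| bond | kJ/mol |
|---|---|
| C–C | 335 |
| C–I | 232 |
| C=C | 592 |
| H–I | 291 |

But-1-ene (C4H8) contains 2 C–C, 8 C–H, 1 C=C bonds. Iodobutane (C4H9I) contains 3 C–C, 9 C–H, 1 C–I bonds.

Let D be the C–H bond energy.
Σ(broken) = 2×335 + 8×D + 1×592 + 1×291 = 1553 + 8D
Σ(formed) = 3×335 + 9×D + 1×232 = 1237 + 9D
ΔH = Σ(broken) − Σ(formed) = (1553 + 8D) − (1237 + 9D) = +316 − D
Setting this equal to −85 kJ gives D = 401 kJ/mol.

D(C–H) ≈ 401 kJ/mol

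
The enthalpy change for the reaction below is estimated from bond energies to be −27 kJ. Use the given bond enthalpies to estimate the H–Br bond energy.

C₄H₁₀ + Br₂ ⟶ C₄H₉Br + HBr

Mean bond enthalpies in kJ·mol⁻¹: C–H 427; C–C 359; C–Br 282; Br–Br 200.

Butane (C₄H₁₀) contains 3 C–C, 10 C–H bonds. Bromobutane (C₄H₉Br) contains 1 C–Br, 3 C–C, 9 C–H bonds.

Let D be the H–Br bond energy.
Σ(broken) = 1×200 + 3×359 + 10×427 = 5547
Σ(formed) = 1×282 + 3×359 + 9×427 + 1×D = 5202 + D
ΔH = Σ(broken) − Σ(formed) = (5547) − (5202 + D) = +345 − D
Setting this equal to −27 kJ gives D = 372 kJ/mol.

D(H–Br) ≈ 372 kJ/mol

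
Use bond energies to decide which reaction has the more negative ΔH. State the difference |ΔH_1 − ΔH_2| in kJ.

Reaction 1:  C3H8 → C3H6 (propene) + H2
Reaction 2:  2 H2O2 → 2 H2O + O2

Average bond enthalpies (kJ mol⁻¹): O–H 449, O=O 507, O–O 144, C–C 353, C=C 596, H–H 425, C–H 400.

Reaction 2, by 351 kJ

Reaction 1:
  Bonds broken (reactants):
    C–C: 2 × 353 = 706
    C–H: 8 × 400 = 3200
    Σ(broken) = 3906 kJ
  Bonds formed (products):
    C–C: 1 × 353 = 353
    C–H: 6 × 400 = 2400
    C=C: 1 × 596 = 596
    H–H: 1 × 425 = 425
    Σ(formed) = 3774 kJ
  ΔH_1 = 3906 − 3774 = +132 kJ
Reaction 2:
  Bonds broken (reactants):
    O–H: 4 × 449 = 1796
    O–O: 2 × 144 = 288
    Σ(broken) = 2084 kJ
  Bonds formed (products):
    O–H: 4 × 449 = 1796
    O=O: 1 × 507 = 507
    Σ(formed) = 2303 kJ
  ΔH_2 = 2084 − 2303 = −219 kJ
ΔH_1 − ΔH_2 = +351 kJ, so reaction 2 has the more negative ΔH; |ΔH_1 − ΔH_2| = 351 kJ.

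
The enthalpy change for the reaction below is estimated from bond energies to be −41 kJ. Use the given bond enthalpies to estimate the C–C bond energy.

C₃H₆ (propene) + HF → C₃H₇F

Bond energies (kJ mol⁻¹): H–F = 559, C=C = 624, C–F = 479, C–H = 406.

D(C–C) ≈ 339 kJ/mol

Let D be the C–C bond energy.
Σ(broken) = 1×D + 6×406 + 1×624 + 1×559 = 3619 + D
Σ(formed) = 2×D + 1×479 + 7×406 = 3321 + 2D
ΔH = Σ(broken) − Σ(formed) = (3619 + D) − (3321 + 2D) = +298 − D
Setting this equal to −41 kJ gives D = 339 kJ/mol.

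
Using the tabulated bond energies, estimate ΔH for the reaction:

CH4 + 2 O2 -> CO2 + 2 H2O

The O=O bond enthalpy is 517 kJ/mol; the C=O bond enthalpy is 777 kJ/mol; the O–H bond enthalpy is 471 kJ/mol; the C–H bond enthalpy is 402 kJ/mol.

ΔH ≈ −796 kJ

Bonds broken (reactants):
  C–H: 4 × 402 = 1608
  O=O: 2 × 517 = 1034
  Σ(broken) = 2642 kJ
Bonds formed (products):
  C=O: 2 × 777 = 1554
  O–H: 4 × 471 = 1884
  Σ(formed) = 3438 kJ
ΔH = Σ(broken) − Σ(formed) = 2642 − 3438 = −796 kJ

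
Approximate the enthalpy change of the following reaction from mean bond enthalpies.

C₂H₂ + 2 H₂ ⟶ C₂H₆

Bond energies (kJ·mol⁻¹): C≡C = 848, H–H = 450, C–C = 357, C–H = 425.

ΔH ≈ −309 kJ

Bonds broken (reactants):
  C≡C: 1 × 848 = 848
  C–H: 2 × 425 = 850
  H–H: 2 × 450 = 900
  Σ(broken) = 2598 kJ
Bonds formed (products):
  C–C: 1 × 357 = 357
  C–H: 6 × 425 = 2550
  Σ(formed) = 2907 kJ
ΔH = Σ(broken) − Σ(formed) = 2598 − 2907 = −309 kJ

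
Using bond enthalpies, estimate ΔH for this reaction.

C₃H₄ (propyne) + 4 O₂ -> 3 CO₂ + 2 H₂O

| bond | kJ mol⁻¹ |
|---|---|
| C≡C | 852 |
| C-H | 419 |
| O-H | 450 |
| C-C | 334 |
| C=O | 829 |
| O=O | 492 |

ΔH ≈ −1944 kJ

Bonds broken (reactants):
  C≡C: 1 × 852 = 852
  C-C: 1 × 334 = 334
  C-H: 4 × 419 = 1676
  O=O: 4 × 492 = 1968
  Σ(broken) = 4830 kJ
Bonds formed (products):
  C=O: 6 × 829 = 4974
  O-H: 4 × 450 = 1800
  Σ(formed) = 6774 kJ
ΔH = Σ(broken) − Σ(formed) = 4830 − 6774 = −1944 kJ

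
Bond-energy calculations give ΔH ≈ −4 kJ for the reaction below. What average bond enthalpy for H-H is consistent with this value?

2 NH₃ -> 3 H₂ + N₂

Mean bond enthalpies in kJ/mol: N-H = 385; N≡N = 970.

Let D be the H-H bond energy.
Σ(broken) = 6×385 = 2310
Σ(formed) = 3×D + 1×970 = 970 + 3D
ΔH = Σ(broken) − Σ(formed) = (2310) − (970 + 3D) = +1340 − 3D
Setting this equal to −4 kJ gives 3D = 1344, so D = 448 kJ/mol.

D(H-H) ≈ 448 kJ/mol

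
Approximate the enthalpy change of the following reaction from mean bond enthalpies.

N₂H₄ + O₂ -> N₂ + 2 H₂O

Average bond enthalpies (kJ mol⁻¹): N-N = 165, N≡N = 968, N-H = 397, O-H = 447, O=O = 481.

Bonds broken (reactants):
  N-H: 4 × 397 = 1588
  N-N: 1 × 165 = 165
  O=O: 1 × 481 = 481
  Σ(broken) = 2234 kJ
Bonds formed (products):
  N≡N: 1 × 968 = 968
  O-H: 4 × 447 = 1788
  Σ(formed) = 2756 kJ
ΔH = Σ(broken) − Σ(formed) = 2234 − 2756 = −522 kJ

ΔH ≈ −522 kJ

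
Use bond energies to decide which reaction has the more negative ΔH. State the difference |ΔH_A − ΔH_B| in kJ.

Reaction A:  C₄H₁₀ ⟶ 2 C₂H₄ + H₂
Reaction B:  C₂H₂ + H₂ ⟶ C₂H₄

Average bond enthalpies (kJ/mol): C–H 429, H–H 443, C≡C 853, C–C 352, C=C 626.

Reaction B, by 407 kJ

Reaction A:
  Bonds broken (reactants):
    C–C: 3 × 352 = 1056
    C–H: 10 × 429 = 4290
    Σ(broken) = 5346 kJ
  Bonds formed (products):
    C–H: 8 × 429 = 3432
    C=C: 2 × 626 = 1252
    H–H: 1 × 443 = 443
    Σ(formed) = 5127 kJ
  ΔH_A = 5346 − 5127 = +219 kJ
Reaction B:
  Bonds broken (reactants):
    C≡C: 1 × 853 = 853
    C–H: 2 × 429 = 858
    H–H: 1 × 443 = 443
    Σ(broken) = 2154 kJ
  Bonds formed (products):
    C–H: 4 × 429 = 1716
    C=C: 1 × 626 = 626
    Σ(formed) = 2342 kJ
  ΔH_B = 2154 − 2342 = −188 kJ
ΔH_A − ΔH_B = +407 kJ, so reaction B has the more negative ΔH; |ΔH_A − ΔH_B| = 407 kJ.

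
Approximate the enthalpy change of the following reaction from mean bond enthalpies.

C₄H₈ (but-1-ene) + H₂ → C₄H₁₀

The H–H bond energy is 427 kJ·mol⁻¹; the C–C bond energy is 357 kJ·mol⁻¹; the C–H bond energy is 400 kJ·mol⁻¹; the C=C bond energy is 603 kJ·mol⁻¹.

ΔH ≈ −127 kJ

Bonds broken (reactants):
  C–C: 2 × 357 = 714
  C–H: 8 × 400 = 3200
  C=C: 1 × 603 = 603
  H–H: 1 × 427 = 427
  Σ(broken) = 4944 kJ
Bonds formed (products):
  C–C: 3 × 357 = 1071
  C–H: 10 × 400 = 4000
  Σ(formed) = 5071 kJ
ΔH = Σ(broken) − Σ(formed) = 4944 − 5071 = −127 kJ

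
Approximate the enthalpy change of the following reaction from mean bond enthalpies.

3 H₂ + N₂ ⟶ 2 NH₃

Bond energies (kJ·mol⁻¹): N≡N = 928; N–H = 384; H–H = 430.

ΔH ≈ −86 kJ

Bonds broken (reactants):
  H–H: 3 × 430 = 1290
  N≡N: 1 × 928 = 928
  Σ(broken) = 2218 kJ
Bonds formed (products):
  N–H: 6 × 384 = 2304
  Σ(formed) = 2304 kJ
ΔH = Σ(broken) − Σ(formed) = 2218 − 2304 = −86 kJ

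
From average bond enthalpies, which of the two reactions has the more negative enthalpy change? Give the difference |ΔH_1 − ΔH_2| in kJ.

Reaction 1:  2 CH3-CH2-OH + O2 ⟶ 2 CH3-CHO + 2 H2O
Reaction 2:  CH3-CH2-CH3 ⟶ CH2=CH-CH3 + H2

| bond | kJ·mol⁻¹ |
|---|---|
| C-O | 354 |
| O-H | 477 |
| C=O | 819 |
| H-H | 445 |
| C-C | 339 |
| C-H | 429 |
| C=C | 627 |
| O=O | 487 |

Reaction 1:
  Bonds broken (reactants):
    C-C: 2 × 339 = 678
    C-H: 10 × 429 = 4290
    C-O: 2 × 354 = 708
    O-H: 2 × 477 = 954
    O=O: 1 × 487 = 487
    Σ(broken) = 7117 kJ
  Bonds formed (products):
    C-C: 2 × 339 = 678
    C-H: 8 × 429 = 3432
    C=O: 2 × 819 = 1638
    O-H: 4 × 477 = 1908
    Σ(formed) = 7656 kJ
  ΔH_1 = 7117 − 7656 = −539 kJ
Reaction 2:
  Bonds broken (reactants):
    C-C: 2 × 339 = 678
    C-H: 8 × 429 = 3432
    Σ(broken) = 4110 kJ
  Bonds formed (products):
    C-C: 1 × 339 = 339
    C-H: 6 × 429 = 2574
    C=C: 1 × 627 = 627
    H-H: 1 × 445 = 445
    Σ(formed) = 3985 kJ
  ΔH_2 = 4110 − 3985 = +125 kJ
ΔH_1 − ΔH_2 = −664 kJ, so reaction 1 has the more negative ΔH; |ΔH_1 − ΔH_2| = 664 kJ.

Reaction 1, by 664 kJ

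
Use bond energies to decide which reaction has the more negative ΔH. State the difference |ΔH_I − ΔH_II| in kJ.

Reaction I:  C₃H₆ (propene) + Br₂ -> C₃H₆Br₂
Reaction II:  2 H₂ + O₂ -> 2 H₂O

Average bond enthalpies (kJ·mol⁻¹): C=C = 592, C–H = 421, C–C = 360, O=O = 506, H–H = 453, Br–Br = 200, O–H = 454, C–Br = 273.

Reaction II, by 290 kJ

Reaction I:
  Bonds broken (reactants):
    Br–Br: 1 × 200 = 200
    C–C: 1 × 360 = 360
    C–H: 6 × 421 = 2526
    C=C: 1 × 592 = 592
    Σ(broken) = 3678 kJ
  Bonds formed (products):
    C–Br: 2 × 273 = 546
    C–C: 2 × 360 = 720
    C–H: 6 × 421 = 2526
    Σ(formed) = 3792 kJ
  ΔH_I = 3678 − 3792 = −114 kJ
Reaction II:
  Bonds broken (reactants):
    H–H: 2 × 453 = 906
    O=O: 1 × 506 = 506
    Σ(broken) = 1412 kJ
  Bonds formed (products):
    O–H: 4 × 454 = 1816
    Σ(formed) = 1816 kJ
  ΔH_II = 1412 − 1816 = −404 kJ
ΔH_I − ΔH_II = +290 kJ, so reaction II has the more negative ΔH; |ΔH_I − ΔH_II| = 290 kJ.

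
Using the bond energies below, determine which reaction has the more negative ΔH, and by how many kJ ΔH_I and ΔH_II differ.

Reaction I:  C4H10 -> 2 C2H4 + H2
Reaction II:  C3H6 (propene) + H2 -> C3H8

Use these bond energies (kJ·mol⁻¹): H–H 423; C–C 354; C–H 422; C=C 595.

Reaction I:
  Bonds broken (reactants):
    C–C: 3 × 354 = 1062
    C–H: 10 × 422 = 4220
    Σ(broken) = 5282 kJ
  Bonds formed (products):
    C–H: 8 × 422 = 3376
    C=C: 2 × 595 = 1190
    H–H: 1 × 423 = 423
    Σ(formed) = 4989 kJ
  ΔH_I = 5282 − 4989 = +293 kJ
Reaction II:
  Bonds broken (reactants):
    C–C: 1 × 354 = 354
    C–H: 6 × 422 = 2532
    C=C: 1 × 595 = 595
    H–H: 1 × 423 = 423
    Σ(broken) = 3904 kJ
  Bonds formed (products):
    C–C: 2 × 354 = 708
    C–H: 8 × 422 = 3376
    Σ(formed) = 4084 kJ
  ΔH_II = 3904 − 4084 = −180 kJ
ΔH_I − ΔH_II = +473 kJ, so reaction II has the more negative ΔH; |ΔH_I − ΔH_II| = 473 kJ.

Reaction II, by 473 kJ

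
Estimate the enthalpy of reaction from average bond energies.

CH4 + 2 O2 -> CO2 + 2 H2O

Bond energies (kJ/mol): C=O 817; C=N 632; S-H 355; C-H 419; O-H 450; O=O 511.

Bonds broken (reactants):
  C-H: 4 × 419 = 1676
  O=O: 2 × 511 = 1022
  Σ(broken) = 2698 kJ
Bonds formed (products):
  C=O: 2 × 817 = 1634
  O-H: 4 × 450 = 1800
  Σ(formed) = 3434 kJ
ΔH = Σ(broken) − Σ(formed) = 2698 − 3434 = −736 kJ

ΔH ≈ −736 kJ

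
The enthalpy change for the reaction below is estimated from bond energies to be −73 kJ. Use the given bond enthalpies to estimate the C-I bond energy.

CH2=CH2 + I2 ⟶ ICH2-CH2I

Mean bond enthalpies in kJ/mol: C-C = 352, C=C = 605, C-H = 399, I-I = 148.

Let D be the C-I bond energy.
Σ(broken) = 4×399 + 1×605 + 1×148 = 2349
Σ(formed) = 1×352 + 4×399 + 2×D = 1948 + 2D
ΔH = Σ(broken) − Σ(formed) = (2349) − (1948 + 2D) = +401 − 2D
Setting this equal to −73 kJ gives 2D = 474, so D = 237 kJ/mol.

D(C-I) ≈ 237 kJ/mol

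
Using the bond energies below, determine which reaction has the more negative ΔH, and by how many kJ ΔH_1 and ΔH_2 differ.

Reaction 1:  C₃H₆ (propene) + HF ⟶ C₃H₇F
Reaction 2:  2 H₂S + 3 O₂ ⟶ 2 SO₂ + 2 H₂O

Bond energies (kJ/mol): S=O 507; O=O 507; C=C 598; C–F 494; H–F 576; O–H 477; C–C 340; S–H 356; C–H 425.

Reaction 1:
  Bonds broken (reactants):
    C–C: 1 × 340 = 340
    C–H: 6 × 425 = 2550
    C=C: 1 × 598 = 598
    H–F: 1 × 576 = 576
    Σ(broken) = 4064 kJ
  Bonds formed (products):
    C–C: 2 × 340 = 680
    C–F: 1 × 494 = 494
    C–H: 7 × 425 = 2975
    Σ(formed) = 4149 kJ
  ΔH_1 = 4064 − 4149 = −85 kJ
Reaction 2:
  Bonds broken (reactants):
    O=O: 3 × 507 = 1521
    S–H: 4 × 356 = 1424
    Σ(broken) = 2945 kJ
  Bonds formed (products):
    O–H: 4 × 477 = 1908
    S=O: 4 × 507 = 2028
    Σ(formed) = 3936 kJ
  ΔH_2 = 2945 − 3936 = −991 kJ
ΔH_1 − ΔH_2 = +906 kJ, so reaction 2 has the more negative ΔH; |ΔH_1 − ΔH_2| = 906 kJ.

Reaction 2, by 906 kJ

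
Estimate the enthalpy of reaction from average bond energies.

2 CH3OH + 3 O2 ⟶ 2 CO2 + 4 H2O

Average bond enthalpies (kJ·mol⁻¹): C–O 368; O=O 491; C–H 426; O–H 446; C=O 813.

ΔH ≈ −1163 kJ

Bonds broken (reactants):
  C–H: 6 × 426 = 2556
  C–O: 2 × 368 = 736
  O–H: 2 × 446 = 892
  O=O: 3 × 491 = 1473
  Σ(broken) = 5657 kJ
Bonds formed (products):
  C=O: 4 × 813 = 3252
  O–H: 8 × 446 = 3568
  Σ(formed) = 6820 kJ
ΔH = Σ(broken) − Σ(formed) = 5657 − 6820 = −1163 kJ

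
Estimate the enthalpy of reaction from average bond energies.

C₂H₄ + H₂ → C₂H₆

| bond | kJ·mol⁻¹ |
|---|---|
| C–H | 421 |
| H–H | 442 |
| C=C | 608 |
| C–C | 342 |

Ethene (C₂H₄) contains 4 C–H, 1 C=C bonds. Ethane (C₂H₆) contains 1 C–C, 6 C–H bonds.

Bonds broken (reactants):
  C–H: 4 × 421 = 1684
  C=C: 1 × 608 = 608
  H–H: 1 × 442 = 442
  Σ(broken) = 2734 kJ
Bonds formed (products):
  C–C: 1 × 342 = 342
  C–H: 6 × 421 = 2526
  Σ(formed) = 2868 kJ
ΔH = Σ(broken) − Σ(formed) = 2734 − 2868 = −134 kJ

ΔH ≈ −134 kJ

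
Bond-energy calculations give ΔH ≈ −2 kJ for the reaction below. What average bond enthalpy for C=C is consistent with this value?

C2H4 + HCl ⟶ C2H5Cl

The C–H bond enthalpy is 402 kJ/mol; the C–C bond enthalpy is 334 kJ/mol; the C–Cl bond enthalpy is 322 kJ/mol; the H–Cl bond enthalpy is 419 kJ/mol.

Let D be the C=C bond energy.
Σ(broken) = 4×402 + 1×D + 1×419 = 2027 + D
Σ(formed) = 1×334 + 1×322 + 5×402 = 2666
ΔH = Σ(broken) − Σ(formed) = (2027 + D) − (2666) = −639 + D
Setting this equal to −2 kJ gives D = 637 kJ/mol.

D(C=C) ≈ 637 kJ/mol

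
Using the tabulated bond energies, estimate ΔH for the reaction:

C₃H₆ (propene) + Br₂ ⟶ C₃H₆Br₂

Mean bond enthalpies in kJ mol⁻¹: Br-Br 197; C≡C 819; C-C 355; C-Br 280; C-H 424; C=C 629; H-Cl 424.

ΔH ≈ −89 kJ

Bonds broken (reactants):
  Br-Br: 1 × 197 = 197
  C-C: 1 × 355 = 355
  C-H: 6 × 424 = 2544
  C=C: 1 × 629 = 629
  Σ(broken) = 3725 kJ
Bonds formed (products):
  C-Br: 2 × 280 = 560
  C-C: 2 × 355 = 710
  C-H: 6 × 424 = 2544
  Σ(formed) = 3814 kJ
ΔH = Σ(broken) − Σ(formed) = 3725 − 3814 = −89 kJ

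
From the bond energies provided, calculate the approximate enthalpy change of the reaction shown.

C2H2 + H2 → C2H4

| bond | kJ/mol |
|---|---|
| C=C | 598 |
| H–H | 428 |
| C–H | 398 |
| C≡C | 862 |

Bonds broken (reactants):
  C≡C: 1 × 862 = 862
  C–H: 2 × 398 = 796
  H–H: 1 × 428 = 428
  Σ(broken) = 2086 kJ
Bonds formed (products):
  C–H: 4 × 398 = 1592
  C=C: 1 × 598 = 598
  Σ(formed) = 2190 kJ
ΔH = Σ(broken) − Σ(formed) = 2086 − 2190 = −104 kJ

ΔH ≈ −104 kJ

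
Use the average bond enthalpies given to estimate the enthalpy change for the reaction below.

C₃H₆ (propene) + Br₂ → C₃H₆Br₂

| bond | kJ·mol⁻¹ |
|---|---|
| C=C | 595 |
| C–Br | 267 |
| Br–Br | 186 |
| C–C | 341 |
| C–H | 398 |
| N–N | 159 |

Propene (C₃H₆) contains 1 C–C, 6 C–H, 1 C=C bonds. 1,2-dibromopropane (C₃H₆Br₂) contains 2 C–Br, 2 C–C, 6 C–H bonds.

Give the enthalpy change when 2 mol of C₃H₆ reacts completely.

Bonds broken (reactants):
  Br–Br: 1 × 186 = 186
  C–C: 1 × 341 = 341
  C–H: 6 × 398 = 2388
  C=C: 1 × 595 = 595
  Σ(broken) = 3510 kJ
Bonds formed (products):
  C–Br: 2 × 267 = 534
  C–C: 2 × 341 = 682
  C–H: 6 × 398 = 2388
  Σ(formed) = 3604 kJ
ΔH = Σ(broken) − Σ(formed) = 3510 − 3604 = −94 kJ
For 2× the reaction as written: 2 × (−94) = −188 kJ

ΔH = −188 kJ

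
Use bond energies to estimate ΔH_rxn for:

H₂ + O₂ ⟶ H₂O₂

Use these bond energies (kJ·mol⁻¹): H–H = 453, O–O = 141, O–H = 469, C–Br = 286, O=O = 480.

ΔH ≈ −146 kJ

Bonds broken (reactants):
  H–H: 1 × 453 = 453
  O=O: 1 × 480 = 480
  Σ(broken) = 933 kJ
Bonds formed (products):
  O–H: 2 × 469 = 938
  O–O: 1 × 141 = 141
  Σ(formed) = 1079 kJ
ΔH = Σ(broken) − Σ(formed) = 933 − 1079 = −146 kJ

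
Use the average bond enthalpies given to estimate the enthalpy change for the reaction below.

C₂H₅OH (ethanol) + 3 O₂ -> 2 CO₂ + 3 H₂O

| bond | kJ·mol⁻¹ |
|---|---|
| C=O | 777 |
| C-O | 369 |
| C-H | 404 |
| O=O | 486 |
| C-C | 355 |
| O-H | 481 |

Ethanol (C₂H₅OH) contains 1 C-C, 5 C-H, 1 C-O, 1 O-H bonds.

ΔH ≈ −1311 kJ

Bonds broken (reactants):
  C-C: 1 × 355 = 355
  C-H: 5 × 404 = 2020
  C-O: 1 × 369 = 369
  O-H: 1 × 481 = 481
  O=O: 3 × 486 = 1458
  Σ(broken) = 4683 kJ
Bonds formed (products):
  C=O: 4 × 777 = 3108
  O-H: 6 × 481 = 2886
  Σ(formed) = 5994 kJ
ΔH = Σ(broken) − Σ(formed) = 4683 − 5994 = −1311 kJ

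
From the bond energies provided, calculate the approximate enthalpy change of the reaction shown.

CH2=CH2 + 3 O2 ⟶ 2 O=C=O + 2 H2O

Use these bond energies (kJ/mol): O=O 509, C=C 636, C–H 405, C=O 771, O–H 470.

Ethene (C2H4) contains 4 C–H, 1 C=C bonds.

ΔH ≈ −1181 kJ

Bonds broken (reactants):
  C–H: 4 × 405 = 1620
  C=C: 1 × 636 = 636
  O=O: 3 × 509 = 1527
  Σ(broken) = 3783 kJ
Bonds formed (products):
  C=O: 4 × 771 = 3084
  O–H: 4 × 470 = 1880
  Σ(formed) = 4964 kJ
ΔH = Σ(broken) − Σ(formed) = 3783 − 4964 = −1181 kJ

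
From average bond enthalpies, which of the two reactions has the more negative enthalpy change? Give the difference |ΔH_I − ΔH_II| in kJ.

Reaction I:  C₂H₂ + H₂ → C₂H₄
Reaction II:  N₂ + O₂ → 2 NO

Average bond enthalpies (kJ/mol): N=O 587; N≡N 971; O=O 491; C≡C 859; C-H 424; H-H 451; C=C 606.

Reaction I, by 432 kJ

Reaction I:
  Bonds broken (reactants):
    C≡C: 1 × 859 = 859
    C-H: 2 × 424 = 848
    H-H: 1 × 451 = 451
    Σ(broken) = 2158 kJ
  Bonds formed (products):
    C-H: 4 × 424 = 1696
    C=C: 1 × 606 = 606
    Σ(formed) = 2302 kJ
  ΔH_I = 2158 − 2302 = −144 kJ
Reaction II:
  Bonds broken (reactants):
    N≡N: 1 × 971 = 971
    O=O: 1 × 491 = 491
    Σ(broken) = 1462 kJ
  Bonds formed (products):
    N=O: 2 × 587 = 1174
    Σ(formed) = 1174 kJ
  ΔH_II = 1462 − 1174 = +288 kJ
ΔH_I − ΔH_II = −432 kJ, so reaction I has the more negative ΔH; |ΔH_I − ΔH_II| = 432 kJ.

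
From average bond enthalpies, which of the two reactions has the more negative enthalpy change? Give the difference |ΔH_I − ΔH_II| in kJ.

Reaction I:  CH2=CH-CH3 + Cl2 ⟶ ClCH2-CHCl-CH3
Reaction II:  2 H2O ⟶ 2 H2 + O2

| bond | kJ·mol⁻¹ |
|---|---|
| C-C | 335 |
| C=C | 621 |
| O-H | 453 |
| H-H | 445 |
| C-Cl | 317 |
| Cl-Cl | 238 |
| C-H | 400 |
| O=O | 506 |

Reaction I:
  Bonds broken (reactants):
    C-C: 1 × 335 = 335
    C-H: 6 × 400 = 2400
    C=C: 1 × 621 = 621
    Cl-Cl: 1 × 238 = 238
    Σ(broken) = 3594 kJ
  Bonds formed (products):
    C-C: 2 × 335 = 670
    C-Cl: 2 × 317 = 634
    C-H: 6 × 400 = 2400
    Σ(formed) = 3704 kJ
  ΔH_I = 3594 − 3704 = −110 kJ
Reaction II:
  Bonds broken (reactants):
    O-H: 4 × 453 = 1812
    Σ(broken) = 1812 kJ
  Bonds formed (products):
    H-H: 2 × 445 = 890
    O=O: 1 × 506 = 506
    Σ(formed) = 1396 kJ
  ΔH_II = 1812 − 1396 = +416 kJ
ΔH_I − ΔH_II = −526 kJ, so reaction I has the more negative ΔH; |ΔH_I − ΔH_II| = 526 kJ.

Reaction I, by 526 kJ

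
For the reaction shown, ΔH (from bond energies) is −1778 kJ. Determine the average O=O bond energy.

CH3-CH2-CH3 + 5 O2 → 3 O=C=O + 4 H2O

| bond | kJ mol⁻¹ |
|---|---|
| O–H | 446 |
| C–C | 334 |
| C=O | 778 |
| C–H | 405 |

D(O=O) ≈ 510 kJ/mol

Let D be the O=O bond energy.
Σ(broken) = 2×334 + 8×405 + 5×D = 3908 + 5D
Σ(formed) = 6×778 + 8×446 = 8236
ΔH = Σ(broken) − Σ(formed) = (3908 + 5D) − (8236) = −4328 + 5D
Setting this equal to −1778 kJ gives 5D = 2550, so D = 510 kJ/mol.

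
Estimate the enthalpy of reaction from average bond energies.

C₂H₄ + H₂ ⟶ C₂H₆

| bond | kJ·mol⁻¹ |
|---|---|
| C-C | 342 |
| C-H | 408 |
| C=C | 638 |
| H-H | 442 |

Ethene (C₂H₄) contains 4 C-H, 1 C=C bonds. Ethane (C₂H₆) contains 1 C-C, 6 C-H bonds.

ΔH ≈ −78 kJ

Bonds broken (reactants):
  C-H: 4 × 408 = 1632
  C=C: 1 × 638 = 638
  H-H: 1 × 442 = 442
  Σ(broken) = 2712 kJ
Bonds formed (products):
  C-C: 1 × 342 = 342
  C-H: 6 × 408 = 2448
  Σ(formed) = 2790 kJ
ΔH = Σ(broken) − Σ(formed) = 2712 − 2790 = −78 kJ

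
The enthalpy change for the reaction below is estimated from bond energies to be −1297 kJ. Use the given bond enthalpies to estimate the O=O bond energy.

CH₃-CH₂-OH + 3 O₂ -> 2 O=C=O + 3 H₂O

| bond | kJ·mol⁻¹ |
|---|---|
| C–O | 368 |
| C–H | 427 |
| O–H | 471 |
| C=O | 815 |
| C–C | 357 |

Let D be the O=O bond energy.
Σ(broken) = 1×357 + 5×427 + 1×368 + 1×471 + 3×D = 3331 + 3D
Σ(formed) = 4×815 + 6×471 = 6086
ΔH = Σ(broken) − Σ(formed) = (3331 + 3D) − (6086) = −2755 + 3D
Setting this equal to −1297 kJ gives 3D = 1458, so D = 486 kJ/mol.

D(O=O) ≈ 486 kJ/mol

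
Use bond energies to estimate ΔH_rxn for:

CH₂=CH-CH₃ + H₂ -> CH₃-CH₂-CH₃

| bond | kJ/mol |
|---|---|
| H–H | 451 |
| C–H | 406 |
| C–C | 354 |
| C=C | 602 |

ΔH ≈ −113 kJ

Bonds broken (reactants):
  C–C: 1 × 354 = 354
  C–H: 6 × 406 = 2436
  C=C: 1 × 602 = 602
  H–H: 1 × 451 = 451
  Σ(broken) = 3843 kJ
Bonds formed (products):
  C–C: 2 × 354 = 708
  C–H: 8 × 406 = 3248
  Σ(formed) = 3956 kJ
ΔH = Σ(broken) − Σ(formed) = 3843 − 3956 = −113 kJ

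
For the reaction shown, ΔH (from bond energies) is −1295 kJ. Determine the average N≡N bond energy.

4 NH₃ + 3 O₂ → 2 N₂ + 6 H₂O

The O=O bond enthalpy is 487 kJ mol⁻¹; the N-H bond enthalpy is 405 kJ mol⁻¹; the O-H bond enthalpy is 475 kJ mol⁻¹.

D(N≡N) ≈ 958 kJ/mol

Let D be the N≡N bond energy.
Σ(broken) = 12×405 + 3×487 = 6321
Σ(formed) = 2×D + 12×475 = 5700 + 2D
ΔH = Σ(broken) − Σ(formed) = (6321) − (5700 + 2D) = +621 − 2D
Setting this equal to −1295 kJ gives 2D = 1916, so D = 958 kJ/mol.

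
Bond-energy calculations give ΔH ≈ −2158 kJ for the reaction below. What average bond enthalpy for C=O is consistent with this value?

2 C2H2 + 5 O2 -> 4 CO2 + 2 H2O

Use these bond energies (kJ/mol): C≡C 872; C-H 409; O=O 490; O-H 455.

D(C=O) ≈ 771 kJ/mol

Let D be the C=O bond energy.
Σ(broken) = 2×872 + 4×409 + 5×490 = 5830
Σ(formed) = 8×D + 4×455 = 1820 + 8D
ΔH = Σ(broken) − Σ(formed) = (5830) − (1820 + 8D) = +4010 − 8D
Setting this equal to −2158 kJ gives 8D = 6168, so D = 771 kJ/mol.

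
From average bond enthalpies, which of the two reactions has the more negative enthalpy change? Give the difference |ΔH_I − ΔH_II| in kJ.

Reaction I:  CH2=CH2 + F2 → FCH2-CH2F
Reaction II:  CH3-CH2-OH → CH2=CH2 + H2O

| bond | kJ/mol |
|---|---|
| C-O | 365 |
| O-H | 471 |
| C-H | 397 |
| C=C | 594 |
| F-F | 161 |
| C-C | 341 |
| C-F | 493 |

Reaction I, by 610 kJ

Reaction I:
  Bonds broken (reactants):
    C-H: 4 × 397 = 1588
    C=C: 1 × 594 = 594
    F-F: 1 × 161 = 161
    Σ(broken) = 2343 kJ
  Bonds formed (products):
    C-C: 1 × 341 = 341
    C-F: 2 × 493 = 986
    C-H: 4 × 397 = 1588
    Σ(formed) = 2915 kJ
  ΔH_I = 2343 − 2915 = −572 kJ
Reaction II:
  Bonds broken (reactants):
    C-C: 1 × 341 = 341
    C-H: 5 × 397 = 1985
    C-O: 1 × 365 = 365
    O-H: 1 × 471 = 471
    Σ(broken) = 3162 kJ
  Bonds formed (products):
    C-H: 4 × 397 = 1588
    C=C: 1 × 594 = 594
    O-H: 2 × 471 = 942
    Σ(formed) = 3124 kJ
  ΔH_II = 3162 − 3124 = +38 kJ
ΔH_I − ΔH_II = −610 kJ, so reaction I has the more negative ΔH; |ΔH_I − ΔH_II| = 610 kJ.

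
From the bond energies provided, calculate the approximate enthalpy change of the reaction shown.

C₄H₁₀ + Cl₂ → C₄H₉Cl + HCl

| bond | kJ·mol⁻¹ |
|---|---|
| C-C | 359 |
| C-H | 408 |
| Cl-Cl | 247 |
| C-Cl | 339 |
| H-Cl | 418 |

Bonds broken (reactants):
  C-C: 3 × 359 = 1077
  C-H: 10 × 408 = 4080
  Cl-Cl: 1 × 247 = 247
  Σ(broken) = 5404 kJ
Bonds formed (products):
  C-C: 3 × 359 = 1077
  C-Cl: 1 × 339 = 339
  C-H: 9 × 408 = 3672
  H-Cl: 1 × 418 = 418
  Σ(formed) = 5506 kJ
ΔH = Σ(broken) − Σ(formed) = 5404 − 5506 = −102 kJ

ΔH ≈ −102 kJ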